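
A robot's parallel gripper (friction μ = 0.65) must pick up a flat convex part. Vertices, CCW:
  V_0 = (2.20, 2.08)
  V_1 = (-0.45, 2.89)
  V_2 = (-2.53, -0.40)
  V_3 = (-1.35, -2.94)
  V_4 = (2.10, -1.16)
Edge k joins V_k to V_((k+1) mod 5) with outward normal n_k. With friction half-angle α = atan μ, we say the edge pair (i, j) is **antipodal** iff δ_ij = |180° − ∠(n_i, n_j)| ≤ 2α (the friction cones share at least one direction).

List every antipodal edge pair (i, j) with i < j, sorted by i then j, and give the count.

count = 5; pairs: (0,2), (0,3), (1,3), (1,4), (2,4)

α = atan 0.65 = 33.02°;  2α = 66.05°
n_0 = (+0.2923, +0.9563)
n_1 = (-0.8452, +0.5344)
n_2 = (-0.9069, -0.4213)
n_3 = (+0.4585, -0.8887)
n_4 = (+0.9995, -0.0308)
  (0,1): δ = 105.31°  ·
  (0,2): δ = 48.09°  ✓
  (0,3): δ = 44.29°  ✓
  (0,4): δ = 105.23°  ·
  (1,2): δ = 122.78°  ·
  (1,3): δ = 30.41°  ✓
  (1,4): δ = 30.53°  ✓
  (2,3): δ = 87.63°  ·
  (2,4): δ = 26.69°  ✓
  (3,4): δ = 119.06°  ·
antipodal pairs: 5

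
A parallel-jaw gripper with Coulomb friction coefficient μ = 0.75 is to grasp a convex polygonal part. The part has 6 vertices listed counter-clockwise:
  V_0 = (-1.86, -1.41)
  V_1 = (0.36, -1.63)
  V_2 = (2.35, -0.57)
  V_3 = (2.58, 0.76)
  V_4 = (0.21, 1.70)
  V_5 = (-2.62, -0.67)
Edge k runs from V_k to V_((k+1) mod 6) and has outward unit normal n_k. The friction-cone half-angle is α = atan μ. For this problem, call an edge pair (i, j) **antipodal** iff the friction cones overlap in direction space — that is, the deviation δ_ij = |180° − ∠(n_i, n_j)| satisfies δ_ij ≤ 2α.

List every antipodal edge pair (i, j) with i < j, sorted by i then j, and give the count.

count = 7; pairs: (0,3), (0,4), (1,3), (1,4), (2,4), (2,5), (3,5)

α = atan 0.75 = 36.87°;  2α = 73.74°
n_0 = (-0.0986, -0.9951)
n_1 = (+0.4701, -0.8826)
n_2 = (+0.9854, -0.1704)
n_3 = (+0.3687, +0.9296)
n_4 = (-0.6420, +0.7667)
n_5 = (-0.6976, -0.7165)
  (0,1): δ = 146.30°  ·
  (0,2): δ = 94.15°  ·
  (0,3): δ = 15.98°  ✓
  (0,4): δ = 45.60°  ✓
  (0,5): δ = 141.42°  ·
  (1,2): δ = 127.85°  ·
  (1,3): δ = 49.68°  ✓
  (1,4): δ = 11.90°  ✓
  (1,5): δ = 107.72°  ·
  (2,3): δ = 101.82°  ·
  (2,4): δ = 40.24°  ✓
  (2,5): δ = 55.58°  ✓
  (3,4): δ = 118.42°  ·
  (3,5): δ = 22.60°  ✓
  (4,5): δ = 84.18°  ·
antipodal pairs: 7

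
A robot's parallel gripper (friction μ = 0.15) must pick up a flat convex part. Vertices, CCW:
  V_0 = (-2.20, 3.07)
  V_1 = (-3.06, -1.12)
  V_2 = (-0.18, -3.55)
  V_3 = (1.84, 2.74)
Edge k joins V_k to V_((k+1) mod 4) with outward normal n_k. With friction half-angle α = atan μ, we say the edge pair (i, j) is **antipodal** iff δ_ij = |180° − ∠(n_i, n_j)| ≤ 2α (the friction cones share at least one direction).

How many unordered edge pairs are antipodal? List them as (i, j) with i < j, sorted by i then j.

α = atan 0.15 = 8.53°;  2α = 17.06°
n_0 = (-0.9796, +0.2011)
n_1 = (-0.6449, -0.7643)
n_2 = (+0.9521, -0.3058)
n_3 = (+0.0814, +0.9967)
  (0,1): δ = 118.56°  ·
  (0,2): δ = 6.21°  ✓
  (0,3): δ = 96.93°  ·
  (1,2): δ = 67.65°  ·
  (1,3): δ = 35.49°  ·
  (2,3): δ = 76.87°  ·
antipodal pairs: 1

count = 1; pairs: (0,2)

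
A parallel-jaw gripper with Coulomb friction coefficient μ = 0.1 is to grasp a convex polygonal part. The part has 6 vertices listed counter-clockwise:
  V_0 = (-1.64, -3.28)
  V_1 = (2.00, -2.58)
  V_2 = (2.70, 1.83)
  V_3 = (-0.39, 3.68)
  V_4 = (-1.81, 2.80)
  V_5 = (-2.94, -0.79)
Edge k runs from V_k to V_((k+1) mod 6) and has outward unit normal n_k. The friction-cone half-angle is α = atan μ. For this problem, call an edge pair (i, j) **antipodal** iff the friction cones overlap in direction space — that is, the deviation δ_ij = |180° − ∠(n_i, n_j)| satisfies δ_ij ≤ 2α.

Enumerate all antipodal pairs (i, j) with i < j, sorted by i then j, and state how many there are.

α = atan 0.1 = 5.71°;  2α = 11.42°
n_0 = (+0.1888, -0.9820)
n_1 = (+0.9876, -0.1568)
n_2 = (+0.5137, +0.8580)
n_3 = (-0.5268, +0.8500)
n_4 = (-0.9539, +0.3002)
n_5 = (-0.8865, -0.4628)
  (0,1): δ = 109.90°  ·
  (0,2): δ = 41.79°  ·
  (0,3): δ = 20.90°  ·
  (0,4): δ = 61.64°  ·
  (0,5): δ = 106.68°  ·
  (1,2): δ = 111.89°  ·
  (1,3): δ = 49.19°  ·
  (1,4): δ = 8.45°  ✓
  (1,5): δ = 36.59°  ·
  (2,3): δ = 117.30°  ·
  (2,4): δ = 76.56°  ·
  (2,5): δ = 31.52°  ·
  (3,4): δ = 139.26°  ·
  (3,5): δ = 94.22°  ·
  (4,5): δ = 134.96°  ·
antipodal pairs: 1

count = 1; pairs: (1,4)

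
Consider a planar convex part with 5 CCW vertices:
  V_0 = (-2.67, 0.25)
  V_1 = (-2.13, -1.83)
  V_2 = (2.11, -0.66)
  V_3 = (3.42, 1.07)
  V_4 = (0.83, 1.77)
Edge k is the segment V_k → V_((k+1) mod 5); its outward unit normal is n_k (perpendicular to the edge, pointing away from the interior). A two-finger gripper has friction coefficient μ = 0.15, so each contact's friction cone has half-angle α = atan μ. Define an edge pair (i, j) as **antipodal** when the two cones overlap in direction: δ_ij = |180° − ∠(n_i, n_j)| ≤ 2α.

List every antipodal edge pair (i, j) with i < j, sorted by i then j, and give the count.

α = atan 0.15 = 8.53°;  2α = 17.06°
n_0 = (-0.9679, -0.2513)
n_1 = (+0.2660, -0.9640)
n_2 = (+0.7972, -0.6037)
n_3 = (+0.2609, +0.9654)
n_4 = (-0.3983, +0.9172)
  (0,1): δ = 89.13°  ·
  (0,2): δ = 51.69°  ·
  (0,3): δ = 60.32°  ·
  (0,4): δ = 98.92°  ·
  (1,2): δ = 142.56°  ·
  (1,3): δ = 30.55°  ·
  (1,4): δ = 8.05°  ✓
  (2,3): δ = 67.99°  ·
  (2,4): δ = 29.39°  ·
  (3,4): δ = 141.40°  ·
antipodal pairs: 1

count = 1; pairs: (1,4)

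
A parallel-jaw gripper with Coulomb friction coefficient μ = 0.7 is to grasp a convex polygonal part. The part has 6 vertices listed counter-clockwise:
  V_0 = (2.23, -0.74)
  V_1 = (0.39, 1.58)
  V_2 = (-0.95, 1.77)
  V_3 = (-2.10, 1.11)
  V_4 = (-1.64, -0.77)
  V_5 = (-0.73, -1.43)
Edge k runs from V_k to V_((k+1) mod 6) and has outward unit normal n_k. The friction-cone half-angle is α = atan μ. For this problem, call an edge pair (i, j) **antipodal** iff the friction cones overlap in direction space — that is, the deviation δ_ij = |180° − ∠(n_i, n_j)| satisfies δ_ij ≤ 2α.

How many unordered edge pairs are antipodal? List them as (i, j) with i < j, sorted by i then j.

α = atan 0.7 = 34.99°;  2α = 69.98°
n_0 = (+0.7835, +0.6214)
n_1 = (+0.1404, +0.9901)
n_2 = (-0.4978, +0.8673)
n_3 = (-0.9713, -0.2377)
n_4 = (-0.5871, -0.8095)
n_5 = (+0.2270, -0.9739)
  (0,1): δ = 136.49°  ·
  (0,2): δ = 98.57°  ·
  (0,3): δ = 24.67°  ✓
  (0,4): δ = 15.63°  ✓
  (0,5): δ = 64.70°  ✓
  (1,2): δ = 142.08°  ·
  (1,3): δ = 68.18°  ✓
  (1,4): δ = 27.88°  ✓
  (1,5): δ = 21.19°  ✓
  (2,3): δ = 106.10°  ·
  (2,4): δ = 65.80°  ✓
  (2,5): δ = 16.73°  ✓
  (3,4): δ = 139.70°  ·
  (3,5): δ = 90.63°  ·
  (4,5): δ = 130.93°  ·
antipodal pairs: 8

count = 8; pairs: (0,3), (0,4), (0,5), (1,3), (1,4), (1,5), (2,4), (2,5)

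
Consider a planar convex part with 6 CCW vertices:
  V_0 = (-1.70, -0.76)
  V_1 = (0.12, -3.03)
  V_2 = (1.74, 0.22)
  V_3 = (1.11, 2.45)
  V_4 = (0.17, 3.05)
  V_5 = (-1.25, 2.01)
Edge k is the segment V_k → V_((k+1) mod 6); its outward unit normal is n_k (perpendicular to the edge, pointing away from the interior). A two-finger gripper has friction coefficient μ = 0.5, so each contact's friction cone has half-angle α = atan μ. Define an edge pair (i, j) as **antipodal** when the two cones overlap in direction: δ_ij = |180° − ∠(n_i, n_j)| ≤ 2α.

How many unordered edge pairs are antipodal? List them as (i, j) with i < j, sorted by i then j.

α = atan 0.5 = 26.57°;  2α = 53.13°
n_0 = (-0.7802, -0.6255)
n_1 = (+0.8950, -0.4461)
n_2 = (+0.9623, +0.2719)
n_3 = (+0.5380, +0.8429)
n_4 = (-0.5909, +0.8068)
n_5 = (-0.9871, +0.1604)
  (0,1): δ = 65.22°  ·
  (0,2): δ = 22.95°  ✓
  (0,3): δ = 18.73°  ✓
  (0,4): δ = 87.50°  ·
  (0,5): δ = 132.05°  ·
  (1,2): δ = 137.73°  ·
  (1,3): δ = 96.06°  ·
  (1,4): δ = 27.29°  ✓
  (1,5): δ = 17.27°  ✓
  (2,3): δ = 138.33°  ·
  (2,4): δ = 69.56°  ·
  (2,5): δ = 25.00°  ✓
  (3,4): δ = 111.23°  ·
  (3,5): δ = 66.68°  ·
  (4,5): δ = 135.45°  ·
antipodal pairs: 5

count = 5; pairs: (0,2), (0,3), (1,4), (1,5), (2,5)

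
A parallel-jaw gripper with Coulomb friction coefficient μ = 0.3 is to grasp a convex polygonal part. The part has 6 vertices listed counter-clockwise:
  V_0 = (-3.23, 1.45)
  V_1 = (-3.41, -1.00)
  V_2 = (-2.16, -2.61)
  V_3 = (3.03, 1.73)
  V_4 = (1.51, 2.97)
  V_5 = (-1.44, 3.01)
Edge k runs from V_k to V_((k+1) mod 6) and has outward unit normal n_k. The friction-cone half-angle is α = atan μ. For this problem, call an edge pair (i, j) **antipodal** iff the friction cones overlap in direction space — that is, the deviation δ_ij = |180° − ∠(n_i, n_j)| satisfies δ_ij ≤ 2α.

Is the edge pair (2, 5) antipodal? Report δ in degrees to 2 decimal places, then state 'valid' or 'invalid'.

δ = 1.17°, valid

α = atan 0.3 = 16.70°;  2α = 33.40°
edge 2: e_2 = (+5.19, +4.34);  n_2 = (+0.6415, -0.7671)
edge 5: e_5 = (-1.79, -1.56);  n_5 = (-0.6570, +0.7539)
∠(n_2, n_5) = 178.83°
δ = |180° − 178.83°| = 1.17°
1.17° ≤ 2α = 33.40°  →  valid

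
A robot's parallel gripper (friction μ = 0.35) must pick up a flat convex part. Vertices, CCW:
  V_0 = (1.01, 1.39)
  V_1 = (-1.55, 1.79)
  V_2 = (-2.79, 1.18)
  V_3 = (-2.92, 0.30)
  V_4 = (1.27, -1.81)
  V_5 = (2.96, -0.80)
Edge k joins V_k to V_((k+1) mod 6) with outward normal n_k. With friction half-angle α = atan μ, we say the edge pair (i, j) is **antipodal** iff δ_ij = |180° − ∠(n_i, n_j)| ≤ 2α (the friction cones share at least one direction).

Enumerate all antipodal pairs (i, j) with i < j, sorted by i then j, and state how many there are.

count = 3; pairs: (0,3), (1,4), (3,5)

α = atan 0.35 = 19.29°;  2α = 38.58°
n_0 = (+0.1544, +0.9880)
n_1 = (-0.4414, +0.8973)
n_2 = (-0.9893, +0.1461)
n_3 = (-0.4498, -0.8931)
n_4 = (+0.5130, -0.8584)
n_5 = (+0.7468, +0.6650)
  (0,1): δ = 144.93°  ·
  (0,2): δ = 89.52°  ·
  (0,3): δ = 17.85°  ✓
  (0,4): δ = 39.74°  ·
  (0,5): δ = 140.56°  ·
  (1,2): δ = 124.60°  ·
  (1,3): δ = 52.92°  ·
  (1,4): δ = 4.67°  ✓
  (1,5): δ = 105.49°  ·
  (2,3): δ = 108.33°  ·
  (2,4): δ = 50.73°  ·
  (2,5): δ = 50.09°  ·
  (3,4): δ = 122.41°  ·
  (3,5): δ = 21.59°  ✓
  (4,5): δ = 79.18°  ·
antipodal pairs: 3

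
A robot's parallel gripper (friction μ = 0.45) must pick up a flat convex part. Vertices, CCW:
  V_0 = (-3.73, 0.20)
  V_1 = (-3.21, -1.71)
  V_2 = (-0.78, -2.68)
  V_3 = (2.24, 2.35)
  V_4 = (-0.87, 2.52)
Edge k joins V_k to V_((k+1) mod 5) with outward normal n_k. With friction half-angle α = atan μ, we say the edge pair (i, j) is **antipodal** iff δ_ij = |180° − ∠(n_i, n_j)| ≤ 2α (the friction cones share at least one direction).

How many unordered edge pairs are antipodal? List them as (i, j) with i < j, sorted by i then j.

α = atan 0.45 = 24.23°;  2α = 48.46°
n_0 = (-0.9649, -0.2627)
n_1 = (-0.3707, -0.9287)
n_2 = (+0.8573, -0.5147)
n_3 = (+0.0546, +0.9985)
n_4 = (-0.6300, +0.7766)
  (0,1): δ = 126.99°  ·
  (0,2): δ = 46.21°  ✓
  (0,3): δ = 71.64°  ·
  (0,4): δ = 113.82°  ·
  (1,2): δ = 99.22°  ·
  (1,3): δ = 18.63°  ✓
  (1,4): δ = 60.81°  ·
  (2,3): δ = 62.15°  ·
  (2,4): δ = 19.97°  ✓
  (3,4): δ = 137.82°  ·
antipodal pairs: 3

count = 3; pairs: (0,2), (1,3), (2,4)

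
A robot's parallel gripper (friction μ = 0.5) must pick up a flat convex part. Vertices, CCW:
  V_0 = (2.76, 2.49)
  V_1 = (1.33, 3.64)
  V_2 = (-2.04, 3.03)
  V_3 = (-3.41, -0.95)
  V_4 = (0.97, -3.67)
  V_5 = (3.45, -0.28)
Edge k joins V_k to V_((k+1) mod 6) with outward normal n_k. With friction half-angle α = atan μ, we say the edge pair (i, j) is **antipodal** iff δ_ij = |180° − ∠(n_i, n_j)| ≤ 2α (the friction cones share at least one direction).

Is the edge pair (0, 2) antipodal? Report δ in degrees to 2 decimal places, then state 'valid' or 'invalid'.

δ = 70.19°, invalid

α = atan 0.5 = 26.57°;  2α = 53.13°
edge 0: e_0 = (-1.43, +1.15);  n_0 = (+0.6267, +0.7793)
edge 2: e_2 = (-1.37, -3.98);  n_2 = (-0.9455, +0.3255)
∠(n_0, n_2) = 109.81°
δ = |180° − 109.81°| = 70.19°
70.19° > 2α = 53.13°  →  invalid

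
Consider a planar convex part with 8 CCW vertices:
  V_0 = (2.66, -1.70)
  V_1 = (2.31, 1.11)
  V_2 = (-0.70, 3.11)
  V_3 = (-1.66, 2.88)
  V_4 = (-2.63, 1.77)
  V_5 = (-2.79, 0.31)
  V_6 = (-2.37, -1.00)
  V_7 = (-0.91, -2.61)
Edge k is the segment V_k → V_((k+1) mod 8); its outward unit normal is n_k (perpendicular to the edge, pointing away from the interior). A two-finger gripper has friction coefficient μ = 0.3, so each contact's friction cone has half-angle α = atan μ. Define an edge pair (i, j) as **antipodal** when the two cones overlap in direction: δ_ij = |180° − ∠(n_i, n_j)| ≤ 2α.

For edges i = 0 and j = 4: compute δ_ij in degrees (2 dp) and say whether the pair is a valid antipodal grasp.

α = atan 0.3 = 16.70°;  2α = 33.40°
edge 0: e_0 = (-0.35, +2.81);  n_0 = (+0.9923, +0.1236)
edge 4: e_4 = (-0.16, -1.46);  n_4 = (-0.9940, +0.1089)
∠(n_0, n_4) = 166.65°
δ = |180° − 166.65°| = 13.35°
13.35° ≤ 2α = 33.40°  →  valid

δ = 13.35°, valid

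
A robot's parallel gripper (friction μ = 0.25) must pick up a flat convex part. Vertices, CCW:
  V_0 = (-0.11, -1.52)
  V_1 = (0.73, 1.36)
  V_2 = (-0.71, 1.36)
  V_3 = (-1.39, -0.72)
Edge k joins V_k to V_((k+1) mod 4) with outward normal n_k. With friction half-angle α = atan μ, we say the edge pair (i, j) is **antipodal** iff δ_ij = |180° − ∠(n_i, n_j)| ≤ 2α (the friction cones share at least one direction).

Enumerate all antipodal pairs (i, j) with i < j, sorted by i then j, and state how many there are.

α = atan 0.25 = 14.04°;  2α = 28.07°
n_0 = (+0.9600, -0.2800)
n_1 = (+0.0000, +1.0000)
n_2 = (-0.9505, +0.3107)
n_3 = (-0.5300, -0.8480)
  (0,1): δ = 73.74°  ·
  (0,2): δ = 1.84°  ✓
  (0,3): δ = 74.25°  ·
  (1,2): δ = 108.10°  ·
  (1,3): δ = 32.01°  ·
  (2,3): δ = 103.90°  ·
antipodal pairs: 1

count = 1; pairs: (0,2)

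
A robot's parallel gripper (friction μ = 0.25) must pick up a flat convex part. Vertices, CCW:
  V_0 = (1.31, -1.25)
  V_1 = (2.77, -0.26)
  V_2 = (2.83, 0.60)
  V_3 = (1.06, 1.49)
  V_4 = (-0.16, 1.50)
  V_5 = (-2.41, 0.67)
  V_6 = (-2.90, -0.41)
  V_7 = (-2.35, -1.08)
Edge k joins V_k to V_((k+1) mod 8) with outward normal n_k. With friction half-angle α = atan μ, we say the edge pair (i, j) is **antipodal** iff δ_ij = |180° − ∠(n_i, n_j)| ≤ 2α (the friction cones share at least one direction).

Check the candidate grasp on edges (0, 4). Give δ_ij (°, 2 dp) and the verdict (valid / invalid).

α = atan 0.25 = 14.04°;  2α = 28.07°
edge 0: e_0 = (+1.46, +0.99);  n_0 = (+0.5612, -0.8277)
edge 4: e_4 = (-2.25, -0.83);  n_4 = (-0.3461, +0.9382)
∠(n_0, n_4) = 166.11°
δ = |180° − 166.11°| = 13.89°
13.89° ≤ 2α = 28.07°  →  valid

δ = 13.89°, valid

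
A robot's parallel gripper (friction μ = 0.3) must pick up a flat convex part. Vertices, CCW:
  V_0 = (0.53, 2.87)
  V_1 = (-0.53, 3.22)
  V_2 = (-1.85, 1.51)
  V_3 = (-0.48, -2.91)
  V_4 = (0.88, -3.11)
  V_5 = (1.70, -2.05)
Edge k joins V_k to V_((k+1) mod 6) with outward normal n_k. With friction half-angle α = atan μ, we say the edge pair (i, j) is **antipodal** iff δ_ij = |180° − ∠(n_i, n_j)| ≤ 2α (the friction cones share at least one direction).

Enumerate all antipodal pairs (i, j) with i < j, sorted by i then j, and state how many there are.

α = atan 0.3 = 16.70°;  2α = 33.40°
n_0 = (+0.3135, +0.9496)
n_1 = (-0.7916, +0.6111)
n_2 = (-0.9552, -0.2961)
n_3 = (-0.1455, -0.9894)
n_4 = (+0.7910, -0.6119)
n_5 = (+0.9729, +0.2314)
  (0,1): δ = 109.39°  ·
  (0,2): δ = 54.51°  ·
  (0,3): δ = 9.91°  ✓
  (0,4): δ = 70.55°  ·
  (0,5): δ = 121.65°  ·
  (1,2): δ = 125.11°  ·
  (1,3): δ = 60.70°  ·
  (1,4): δ = 0.06°  ✓
  (1,5): δ = 51.04°  ·
  (2,3): δ = 115.59°  ·
  (2,4): δ = 54.95°  ·
  (2,5): δ = 3.84°  ✓
  (3,4): δ = 119.36°  ·
  (3,5): δ = 68.26°  ·
  (4,5): δ = 128.90°  ·
antipodal pairs: 3

count = 3; pairs: (0,3), (1,4), (2,5)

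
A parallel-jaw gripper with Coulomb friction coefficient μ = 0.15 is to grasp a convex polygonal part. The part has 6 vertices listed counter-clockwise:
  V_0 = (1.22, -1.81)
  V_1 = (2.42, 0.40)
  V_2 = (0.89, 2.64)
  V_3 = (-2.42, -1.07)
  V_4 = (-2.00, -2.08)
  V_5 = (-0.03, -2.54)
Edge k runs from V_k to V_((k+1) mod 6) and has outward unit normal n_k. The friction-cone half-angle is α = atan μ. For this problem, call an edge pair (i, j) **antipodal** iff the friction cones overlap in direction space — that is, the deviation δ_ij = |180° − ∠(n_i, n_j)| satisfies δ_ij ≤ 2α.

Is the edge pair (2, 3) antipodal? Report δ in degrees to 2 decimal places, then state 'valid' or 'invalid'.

α = atan 0.15 = 8.53°;  2α = 17.06°
edge 2: e_2 = (-3.31, -3.71);  n_2 = (-0.7462, +0.6657)
edge 3: e_3 = (+0.42, -1.01);  n_3 = (-0.9233, -0.3840)
∠(n_2, n_3) = 64.32°
δ = |180° − 64.32°| = 115.68°
115.68° > 2α = 17.06°  →  invalid

δ = 115.68°, invalid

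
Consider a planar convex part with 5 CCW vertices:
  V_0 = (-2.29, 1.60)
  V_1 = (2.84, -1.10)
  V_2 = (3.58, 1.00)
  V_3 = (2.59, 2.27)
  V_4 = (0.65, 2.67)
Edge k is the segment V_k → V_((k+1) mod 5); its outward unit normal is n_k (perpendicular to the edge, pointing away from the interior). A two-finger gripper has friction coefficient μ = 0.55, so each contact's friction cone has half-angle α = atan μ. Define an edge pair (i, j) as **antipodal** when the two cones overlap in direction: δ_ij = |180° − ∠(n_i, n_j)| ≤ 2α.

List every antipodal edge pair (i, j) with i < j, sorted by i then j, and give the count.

count = 4; pairs: (0,2), (0,3), (0,4), (1,4)

α = atan 0.55 = 28.81°;  2α = 57.62°
n_0 = (-0.4657, -0.8849)
n_1 = (+0.9432, -0.3324)
n_2 = (+0.7887, +0.6148)
n_3 = (+0.2019, +0.9794)
n_4 = (-0.3420, +0.9397)
  (0,1): δ = 81.65°  ·
  (0,2): δ = 24.30°  ✓
  (0,3): δ = 16.11°  ✓
  (0,4): δ = 47.76°  ✓
  (1,2): δ = 122.65°  ·
  (1,3): δ = 82.24°  ·
  (1,4): δ = 50.59°  ✓
  (2,3): δ = 139.59°  ·
  (2,4): δ = 107.94°  ·
  (3,4): δ = 148.35°  ·
antipodal pairs: 4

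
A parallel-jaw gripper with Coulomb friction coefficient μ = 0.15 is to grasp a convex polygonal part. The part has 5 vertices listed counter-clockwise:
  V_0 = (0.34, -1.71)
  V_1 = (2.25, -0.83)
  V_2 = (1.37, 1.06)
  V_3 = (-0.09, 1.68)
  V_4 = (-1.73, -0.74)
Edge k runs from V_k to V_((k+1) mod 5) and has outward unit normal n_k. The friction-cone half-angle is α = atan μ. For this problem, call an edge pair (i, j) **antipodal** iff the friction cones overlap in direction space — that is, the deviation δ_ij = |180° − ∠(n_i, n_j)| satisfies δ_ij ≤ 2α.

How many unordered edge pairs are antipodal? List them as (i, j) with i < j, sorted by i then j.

α = atan 0.15 = 8.53°;  2α = 17.06°
n_0 = (+0.4185, -0.9082)
n_1 = (+0.9066, +0.4221)
n_2 = (+0.3909, +0.9204)
n_3 = (-0.8278, +0.5610)
n_4 = (-0.4243, -0.9055)
  (0,1): δ = 89.77°  ·
  (0,2): δ = 47.75°  ·
  (0,3): δ = 31.14°  ·
  (0,4): δ = 130.16°  ·
  (1,2): δ = 137.98°  ·
  (1,3): δ = 59.09°  ·
  (1,4): δ = 39.93°  ·
  (2,3): δ = 101.12°  ·
  (2,4): δ = 2.10°  ✓
  (3,4): δ = 80.98°  ·
antipodal pairs: 1

count = 1; pairs: (2,4)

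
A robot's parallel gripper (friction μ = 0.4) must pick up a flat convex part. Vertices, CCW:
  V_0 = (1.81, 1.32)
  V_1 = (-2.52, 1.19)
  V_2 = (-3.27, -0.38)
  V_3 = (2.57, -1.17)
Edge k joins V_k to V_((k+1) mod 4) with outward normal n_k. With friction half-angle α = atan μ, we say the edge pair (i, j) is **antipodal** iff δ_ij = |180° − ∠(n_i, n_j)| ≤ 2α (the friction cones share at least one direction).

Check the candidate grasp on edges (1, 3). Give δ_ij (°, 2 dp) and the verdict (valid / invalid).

α = atan 0.4 = 21.80°;  2α = 43.60°
edge 1: e_1 = (-0.75, -1.57);  n_1 = (-0.9023, +0.4310)
edge 3: e_3 = (-0.76, +2.49);  n_3 = (+0.9564, +0.2919)
∠(n_1, n_3) = 137.49°
δ = |180° − 137.49°| = 42.51°
42.51° ≤ 2α = 43.60°  →  valid

δ = 42.51°, valid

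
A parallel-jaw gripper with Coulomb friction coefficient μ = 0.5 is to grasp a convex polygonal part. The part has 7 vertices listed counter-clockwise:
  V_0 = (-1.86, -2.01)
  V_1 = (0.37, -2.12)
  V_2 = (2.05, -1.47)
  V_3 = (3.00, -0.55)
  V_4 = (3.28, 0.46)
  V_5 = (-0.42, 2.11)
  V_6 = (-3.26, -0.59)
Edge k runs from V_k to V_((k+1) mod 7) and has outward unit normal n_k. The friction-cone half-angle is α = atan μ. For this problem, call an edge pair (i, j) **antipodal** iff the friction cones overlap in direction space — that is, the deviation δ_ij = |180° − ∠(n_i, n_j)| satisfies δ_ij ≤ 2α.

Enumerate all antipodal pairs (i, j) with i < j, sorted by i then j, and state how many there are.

α = atan 0.5 = 26.57°;  2α = 53.13°
n_0 = (-0.0493, -0.9988)
n_1 = (+0.3608, -0.9326)
n_2 = (+0.6957, -0.7184)
n_3 = (+0.9637, -0.2672)
n_4 = (+0.4073, +0.9133)
n_5 = (-0.6890, +0.7247)
n_6 = (-0.7121, -0.7021)
  (0,1): δ = 156.02°  ·
  (0,2): δ = 133.10°  ·
  (0,3): δ = 102.67°  ·
  (0,4): δ = 21.21°  ✓
  (0,5): δ = 46.38°  ✓
  (0,6): δ = 137.42°  ·
  (1,2): δ = 157.07°  ·
  (1,3): δ = 126.65°  ·
  (1,4): δ = 45.19°  ✓
  (1,5): δ = 22.40°  ✓
  (1,6): δ = 113.44°  ·
  (2,3): δ = 149.58°  ·
  (2,4): δ = 68.12°  ·
  (2,5): δ = 0.53°  ✓
  (2,6): δ = 90.51°  ·
  (3,4): δ = 98.54°  ·
  (3,5): δ = 30.95°  ✓
  (3,6): δ = 60.09°  ·
  (4,5): δ = 112.41°  ·
  (4,6): δ = 21.37°  ✓
  (5,6): δ = 88.96°  ·
antipodal pairs: 7

count = 7; pairs: (0,4), (0,5), (1,4), (1,5), (2,5), (3,5), (4,6)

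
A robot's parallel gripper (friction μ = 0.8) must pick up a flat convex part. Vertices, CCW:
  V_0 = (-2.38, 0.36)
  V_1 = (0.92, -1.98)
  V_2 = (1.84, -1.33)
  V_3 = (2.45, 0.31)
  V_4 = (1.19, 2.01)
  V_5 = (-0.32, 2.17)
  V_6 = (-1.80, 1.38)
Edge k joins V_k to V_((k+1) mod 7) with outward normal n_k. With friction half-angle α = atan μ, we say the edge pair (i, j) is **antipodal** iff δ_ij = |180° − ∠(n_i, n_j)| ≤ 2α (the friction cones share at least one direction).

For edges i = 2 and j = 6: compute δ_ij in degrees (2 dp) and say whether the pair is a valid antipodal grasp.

α = atan 0.8 = 38.66°;  2α = 77.32°
edge 2: e_2 = (+0.61, +1.64);  n_2 = (+0.9373, -0.3486)
edge 6: e_6 = (-0.58, -1.02);  n_6 = (-0.8693, +0.4943)
∠(n_2, n_6) = 170.78°
δ = |180° − 170.78°| = 9.22°
9.22° ≤ 2α = 77.32°  →  valid

δ = 9.22°, valid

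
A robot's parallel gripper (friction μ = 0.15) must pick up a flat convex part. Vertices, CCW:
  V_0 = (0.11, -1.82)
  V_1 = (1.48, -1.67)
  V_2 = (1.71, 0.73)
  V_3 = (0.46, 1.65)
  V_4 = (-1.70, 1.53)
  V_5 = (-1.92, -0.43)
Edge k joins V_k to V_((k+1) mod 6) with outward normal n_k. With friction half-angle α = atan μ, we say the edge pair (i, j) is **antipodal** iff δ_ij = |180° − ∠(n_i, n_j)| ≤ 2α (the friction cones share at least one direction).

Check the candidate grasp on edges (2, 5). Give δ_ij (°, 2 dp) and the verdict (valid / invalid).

α = atan 0.15 = 8.53°;  2α = 17.06°
edge 2: e_2 = (-1.25, +0.92);  n_2 = (+0.5928, +0.8054)
edge 5: e_5 = (+2.03, -1.39);  n_5 = (-0.5650, -0.8251)
∠(n_2, n_5) = 178.05°
δ = |180° − 178.05°| = 1.95°
1.95° ≤ 2α = 17.06°  →  valid

δ = 1.95°, valid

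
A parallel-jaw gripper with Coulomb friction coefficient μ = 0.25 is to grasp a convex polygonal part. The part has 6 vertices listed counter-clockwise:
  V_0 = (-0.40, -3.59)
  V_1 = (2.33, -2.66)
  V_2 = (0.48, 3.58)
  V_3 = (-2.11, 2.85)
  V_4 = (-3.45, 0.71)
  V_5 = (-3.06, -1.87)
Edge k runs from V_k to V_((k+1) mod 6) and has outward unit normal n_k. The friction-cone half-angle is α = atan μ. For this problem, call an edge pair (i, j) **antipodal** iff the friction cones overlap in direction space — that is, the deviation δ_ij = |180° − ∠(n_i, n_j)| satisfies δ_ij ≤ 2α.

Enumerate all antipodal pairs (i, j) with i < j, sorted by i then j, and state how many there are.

α = atan 0.25 = 14.04°;  2α = 28.07°
n_0 = (+0.3225, -0.9466)
n_1 = (+0.9588, +0.2842)
n_2 = (-0.2713, +0.9625)
n_3 = (-0.8476, +0.5307)
n_4 = (-0.9888, -0.1495)
n_5 = (-0.5430, -0.8397)
  (0,1): δ = 92.30°  ·
  (0,2): δ = 3.07°  ✓
  (0,3): δ = 39.13°  ·
  (0,4): δ = 79.78°  ·
  (0,5): δ = 128.30°  ·
  (1,2): δ = 90.77°  ·
  (1,3): δ = 48.57°  ·
  (1,4): δ = 7.92°  ✓
  (1,5): δ = 40.60°  ·
  (2,3): δ = 137.79°  ·
  (2,4): δ = 97.14°  ·
  (2,5): δ = 48.63°  ·
  (3,4): δ = 139.35°  ·
  (3,5): δ = 90.83°  ·
  (4,5): δ = 131.48°  ·
antipodal pairs: 2

count = 2; pairs: (0,2), (1,4)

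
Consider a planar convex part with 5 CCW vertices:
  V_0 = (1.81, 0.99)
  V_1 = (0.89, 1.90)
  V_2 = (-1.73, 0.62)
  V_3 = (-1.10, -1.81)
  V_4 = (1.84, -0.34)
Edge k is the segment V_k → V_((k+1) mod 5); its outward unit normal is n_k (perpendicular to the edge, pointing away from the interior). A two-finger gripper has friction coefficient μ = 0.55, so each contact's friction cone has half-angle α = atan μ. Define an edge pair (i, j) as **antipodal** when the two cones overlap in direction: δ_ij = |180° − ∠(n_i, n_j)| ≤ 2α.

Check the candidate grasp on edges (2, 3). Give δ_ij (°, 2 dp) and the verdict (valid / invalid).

δ = 77.97°, invalid

α = atan 0.55 = 28.81°;  2α = 57.62°
edge 2: e_2 = (+0.63, -2.43);  n_2 = (-0.9680, -0.2510)
edge 3: e_3 = (+2.94, +1.47);  n_3 = (+0.4472, -0.8944)
∠(n_2, n_3) = 102.03°
δ = |180° − 102.03°| = 77.97°
77.97° > 2α = 57.62°  →  invalid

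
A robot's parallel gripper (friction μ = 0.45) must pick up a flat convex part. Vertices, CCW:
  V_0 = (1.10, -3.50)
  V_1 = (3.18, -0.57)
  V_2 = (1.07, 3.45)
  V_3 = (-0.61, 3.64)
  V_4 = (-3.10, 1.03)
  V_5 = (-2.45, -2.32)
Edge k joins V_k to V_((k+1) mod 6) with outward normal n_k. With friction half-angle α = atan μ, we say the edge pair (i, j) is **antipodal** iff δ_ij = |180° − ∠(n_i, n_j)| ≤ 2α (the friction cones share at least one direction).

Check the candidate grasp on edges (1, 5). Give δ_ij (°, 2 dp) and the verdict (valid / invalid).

α = atan 0.45 = 24.23°;  2α = 48.46°
edge 1: e_1 = (-2.11, +4.02);  n_1 = (+0.8854, +0.4647)
edge 5: e_5 = (+3.55, -1.18);  n_5 = (-0.3154, -0.9490)
∠(n_1, n_5) = 136.08°
δ = |180° − 136.08°| = 43.92°
43.92° ≤ 2α = 48.46°  →  valid

δ = 43.92°, valid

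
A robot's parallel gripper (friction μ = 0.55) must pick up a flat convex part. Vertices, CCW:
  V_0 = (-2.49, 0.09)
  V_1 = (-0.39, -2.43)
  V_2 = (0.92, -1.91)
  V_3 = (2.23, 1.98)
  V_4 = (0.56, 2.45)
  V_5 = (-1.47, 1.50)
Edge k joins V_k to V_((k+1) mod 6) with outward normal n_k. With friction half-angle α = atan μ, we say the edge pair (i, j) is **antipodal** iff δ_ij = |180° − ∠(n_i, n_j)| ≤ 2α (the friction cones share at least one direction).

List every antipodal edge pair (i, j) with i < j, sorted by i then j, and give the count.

α = atan 0.55 = 28.81°;  2α = 57.62°
n_0 = (-0.7682, -0.6402)
n_1 = (+0.3689, -0.9295)
n_2 = (+0.9477, -0.3191)
n_3 = (+0.2709, +0.9626)
n_4 = (-0.4239, +0.9057)
n_5 = (-0.8102, +0.5861)
  (0,1): δ = 108.16°  ·
  (0,2): δ = 58.42°  ·
  (0,3): δ = 34.48°  ✓
  (0,4): δ = 75.27°  ·
  (0,5): δ = 104.31°  ·
  (1,2): δ = 130.26°  ·
  (1,3): δ = 37.37°  ✓
  (1,4): δ = 3.43°  ✓
  (1,5): δ = 32.47°  ✓
  (2,3): δ = 87.11°  ·
  (2,4): δ = 46.31°  ✓
  (2,5): δ = 17.27°  ✓
  (3,4): δ = 139.20°  ·
  (3,5): δ = 110.16°  ·
  (4,5): δ = 150.96°  ·
antipodal pairs: 6

count = 6; pairs: (0,3), (1,3), (1,4), (1,5), (2,4), (2,5)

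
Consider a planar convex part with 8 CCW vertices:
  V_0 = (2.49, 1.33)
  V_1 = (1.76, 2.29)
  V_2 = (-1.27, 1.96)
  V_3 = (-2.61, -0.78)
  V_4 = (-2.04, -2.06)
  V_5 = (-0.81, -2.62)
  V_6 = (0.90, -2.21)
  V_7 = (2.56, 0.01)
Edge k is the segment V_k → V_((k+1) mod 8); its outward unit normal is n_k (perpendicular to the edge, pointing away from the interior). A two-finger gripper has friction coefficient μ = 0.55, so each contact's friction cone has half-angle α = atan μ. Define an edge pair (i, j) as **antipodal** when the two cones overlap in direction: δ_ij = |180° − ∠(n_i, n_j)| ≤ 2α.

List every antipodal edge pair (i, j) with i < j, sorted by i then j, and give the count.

count = 9; pairs: (0,3), (0,4), (1,4), (1,5), (1,6), (2,5), (2,6), (2,7), (3,7)

α = atan 0.55 = 28.81°;  2α = 57.62°
n_0 = (+0.7960, +0.6053)
n_1 = (-0.1083, +0.9941)
n_2 = (-0.8983, +0.4393)
n_3 = (-0.9135, -0.4068)
n_4 = (-0.4144, -0.9101)
n_5 = (+0.2332, -0.9724)
n_6 = (+0.8009, -0.5988)
n_7 = (+0.9986, +0.0530)
  (0,1): δ = 121.03°  ·
  (0,2): δ = 63.31°  ·
  (0,3): δ = 13.25°  ✓
  (0,4): δ = 28.27°  ✓
  (0,5): δ = 66.23°  ·
  (0,6): δ = 105.96°  ·
  (0,7): δ = 145.79°  ·
  (1,2): δ = 122.28°  ·
  (1,3): δ = 72.21°  ·
  (1,4): δ = 30.69°  ✓
  (1,5): δ = 7.27°  ✓
  (1,6): δ = 47.00°  ✓
  (1,7): δ = 86.82°  ·
  (2,3): δ = 129.93°  ·
  (2,4): δ = 88.42°  ·
  (2,5): δ = 50.46°  ✓
  (2,6): δ = 10.73°  ✓
  (2,7): δ = 29.10°  ✓
  (3,4): δ = 138.48°  ·
  (3,5): δ = 100.52°  ·
  (3,6): δ = 60.79°  ·
  (3,7): δ = 20.97°  ✓
  (4,5): δ = 142.04°  ·
  (4,6): δ = 102.31°  ·
  (4,7): δ = 62.49°  ·
  (5,6): δ = 140.27°  ·
  (5,7): δ = 100.45°  ·
  (6,7): δ = 140.18°  ·
antipodal pairs: 9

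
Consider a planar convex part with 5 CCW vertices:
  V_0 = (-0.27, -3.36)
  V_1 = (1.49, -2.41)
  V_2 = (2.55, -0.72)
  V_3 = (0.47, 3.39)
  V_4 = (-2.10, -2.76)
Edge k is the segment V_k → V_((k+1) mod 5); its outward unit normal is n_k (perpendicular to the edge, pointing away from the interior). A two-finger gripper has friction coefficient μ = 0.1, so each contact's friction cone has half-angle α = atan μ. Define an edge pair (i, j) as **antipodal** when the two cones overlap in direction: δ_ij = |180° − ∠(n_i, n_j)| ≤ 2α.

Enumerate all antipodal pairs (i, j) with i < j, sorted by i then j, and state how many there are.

α = atan 0.1 = 5.71°;  2α = 11.42°
n_0 = (+0.4750, -0.8800)
n_1 = (+0.8472, -0.5314)
n_2 = (+0.8922, +0.4516)
n_3 = (-0.9227, +0.3856)
n_4 = (-0.3116, -0.9502)
  (0,1): δ = 150.46°  ·
  (0,2): δ = 91.52°  ·
  (0,3): δ = 38.96°  ·
  (0,4): δ = 133.49°  ·
  (1,2): δ = 121.06°  ·
  (1,3): δ = 9.42°  ✓
  (1,4): δ = 103.94°  ·
  (2,3): δ = 49.52°  ·
  (2,4): δ = 45.00°  ·
  (3,4): δ = 85.47°  ·
antipodal pairs: 1

count = 1; pairs: (1,3)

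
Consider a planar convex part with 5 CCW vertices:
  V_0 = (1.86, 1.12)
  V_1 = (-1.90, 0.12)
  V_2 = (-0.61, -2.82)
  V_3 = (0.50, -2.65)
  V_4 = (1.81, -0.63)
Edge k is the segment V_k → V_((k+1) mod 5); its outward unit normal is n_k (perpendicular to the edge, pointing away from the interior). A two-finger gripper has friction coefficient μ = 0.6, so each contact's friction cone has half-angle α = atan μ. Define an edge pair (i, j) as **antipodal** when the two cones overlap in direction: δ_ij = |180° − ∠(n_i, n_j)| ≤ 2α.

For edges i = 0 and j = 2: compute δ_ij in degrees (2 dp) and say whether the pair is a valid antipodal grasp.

δ = 6.19°, valid

α = atan 0.6 = 30.96°;  2α = 61.93°
edge 0: e_0 = (-3.76, -1.00);  n_0 = (-0.2570, +0.9664)
edge 2: e_2 = (+1.11, +0.17);  n_2 = (+0.1514, -0.9885)
∠(n_0, n_2) = 173.81°
δ = |180° − 173.81°| = 6.19°
6.19° ≤ 2α = 61.93°  →  valid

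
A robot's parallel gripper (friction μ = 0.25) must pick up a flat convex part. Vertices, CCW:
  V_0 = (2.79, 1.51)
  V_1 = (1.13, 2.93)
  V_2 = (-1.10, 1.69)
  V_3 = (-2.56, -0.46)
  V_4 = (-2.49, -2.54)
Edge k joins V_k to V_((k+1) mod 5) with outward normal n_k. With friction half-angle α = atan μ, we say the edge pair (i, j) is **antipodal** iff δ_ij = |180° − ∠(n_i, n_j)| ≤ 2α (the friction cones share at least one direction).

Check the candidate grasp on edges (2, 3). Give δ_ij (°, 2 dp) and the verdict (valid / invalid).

α = atan 0.25 = 14.04°;  2α = 28.07°
edge 2: e_2 = (-1.46, -2.15);  n_2 = (-0.8273, +0.5618)
edge 3: e_3 = (+0.07, -2.08);  n_3 = (-0.9994, -0.0336)
∠(n_2, n_3) = 36.11°
δ = |180° − 36.11°| = 143.89°
143.89° > 2α = 28.07°  →  invalid

δ = 143.89°, invalid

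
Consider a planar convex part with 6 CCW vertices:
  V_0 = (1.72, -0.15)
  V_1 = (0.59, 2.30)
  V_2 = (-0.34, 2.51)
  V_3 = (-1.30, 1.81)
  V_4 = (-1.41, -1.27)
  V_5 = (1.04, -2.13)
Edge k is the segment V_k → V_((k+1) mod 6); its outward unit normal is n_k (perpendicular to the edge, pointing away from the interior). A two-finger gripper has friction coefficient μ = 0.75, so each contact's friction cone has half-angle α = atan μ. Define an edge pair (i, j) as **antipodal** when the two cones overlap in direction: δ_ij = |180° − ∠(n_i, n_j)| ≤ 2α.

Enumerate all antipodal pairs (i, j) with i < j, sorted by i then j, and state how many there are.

count = 6; pairs: (0,3), (0,4), (1,4), (2,4), (2,5), (3,5)

α = atan 0.75 = 36.87°;  2α = 73.74°
n_0 = (+0.9081, +0.4188)
n_1 = (+0.2203, +0.9754)
n_2 = (-0.5892, +0.8080)
n_3 = (-0.9994, +0.0357)
n_4 = (-0.3312, -0.9436)
n_5 = (+0.9458, -0.3248)
  (0,1): δ = 127.48°  ·
  (0,2): δ = 78.66°  ·
  (0,3): δ = 26.81°  ✓
  (0,4): δ = 45.90°  ✓
  (0,5): δ = 136.29°  ·
  (1,2): δ = 131.18°  ·
  (1,3): δ = 79.32°  ·
  (1,4): δ = 6.62°  ✓
  (1,5): δ = 83.77°  ·
  (2,3): δ = 128.14°  ·
  (2,4): δ = 55.44°  ✓
  (2,5): δ = 34.95°  ✓
  (3,4): δ = 107.30°  ·
  (3,5): δ = 16.91°  ✓
  (4,5): δ = 89.61°  ·
antipodal pairs: 6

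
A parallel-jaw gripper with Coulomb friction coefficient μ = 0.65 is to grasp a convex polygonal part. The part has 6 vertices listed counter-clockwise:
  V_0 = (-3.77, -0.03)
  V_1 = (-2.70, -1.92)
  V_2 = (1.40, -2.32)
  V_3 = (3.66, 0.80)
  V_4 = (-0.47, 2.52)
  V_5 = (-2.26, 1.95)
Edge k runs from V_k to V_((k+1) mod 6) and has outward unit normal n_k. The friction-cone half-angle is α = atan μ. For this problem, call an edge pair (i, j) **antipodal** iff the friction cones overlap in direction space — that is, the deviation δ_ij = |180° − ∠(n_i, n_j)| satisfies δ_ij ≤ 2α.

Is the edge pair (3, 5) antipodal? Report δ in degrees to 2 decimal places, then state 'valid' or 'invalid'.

δ = 104.72°, invalid

α = atan 0.65 = 33.02°;  2α = 66.05°
edge 3: e_3 = (-4.13, +1.72);  n_3 = (+0.3845, +0.9231)
edge 5: e_5 = (-1.51, -1.98);  n_5 = (-0.7952, +0.6064)
∠(n_3, n_5) = 75.28°
δ = |180° − 75.28°| = 104.72°
104.72° > 2α = 66.05°  →  invalid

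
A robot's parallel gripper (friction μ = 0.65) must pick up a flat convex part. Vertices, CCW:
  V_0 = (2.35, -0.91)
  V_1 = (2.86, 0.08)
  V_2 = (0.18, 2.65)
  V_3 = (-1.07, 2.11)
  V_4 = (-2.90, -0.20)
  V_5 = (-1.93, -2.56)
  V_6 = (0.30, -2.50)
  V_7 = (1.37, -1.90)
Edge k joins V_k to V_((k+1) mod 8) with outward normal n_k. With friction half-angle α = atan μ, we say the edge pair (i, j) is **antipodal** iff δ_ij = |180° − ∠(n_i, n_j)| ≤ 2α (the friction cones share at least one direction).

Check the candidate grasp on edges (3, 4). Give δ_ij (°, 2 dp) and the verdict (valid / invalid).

δ = 119.27°, invalid

α = atan 0.65 = 33.02°;  2α = 66.05°
edge 3: e_3 = (-1.83, -2.31);  n_3 = (-0.7838, +0.6210)
edge 4: e_4 = (+0.97, -2.36);  n_4 = (-0.9249, -0.3802)
∠(n_3, n_4) = 60.73°
δ = |180° − 60.73°| = 119.27°
119.27° > 2α = 66.05°  →  invalid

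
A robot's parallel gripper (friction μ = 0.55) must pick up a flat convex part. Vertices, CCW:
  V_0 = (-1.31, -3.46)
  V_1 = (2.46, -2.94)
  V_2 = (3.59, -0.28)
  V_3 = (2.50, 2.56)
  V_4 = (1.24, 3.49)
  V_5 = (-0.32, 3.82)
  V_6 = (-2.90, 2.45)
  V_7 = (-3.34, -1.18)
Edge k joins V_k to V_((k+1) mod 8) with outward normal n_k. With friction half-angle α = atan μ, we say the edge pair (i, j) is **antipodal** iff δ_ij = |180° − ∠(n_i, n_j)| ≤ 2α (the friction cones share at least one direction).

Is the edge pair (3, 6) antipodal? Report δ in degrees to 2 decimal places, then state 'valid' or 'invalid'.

α = atan 0.55 = 28.81°;  2α = 57.62°
edge 3: e_3 = (-1.26, +0.93);  n_3 = (+0.5939, +0.8046)
edge 6: e_6 = (-0.44, -3.63);  n_6 = (-0.9927, +0.1203)
∠(n_3, n_6) = 119.52°
δ = |180° − 119.52°| = 60.48°
60.48° > 2α = 57.62°  →  invalid

δ = 60.48°, invalid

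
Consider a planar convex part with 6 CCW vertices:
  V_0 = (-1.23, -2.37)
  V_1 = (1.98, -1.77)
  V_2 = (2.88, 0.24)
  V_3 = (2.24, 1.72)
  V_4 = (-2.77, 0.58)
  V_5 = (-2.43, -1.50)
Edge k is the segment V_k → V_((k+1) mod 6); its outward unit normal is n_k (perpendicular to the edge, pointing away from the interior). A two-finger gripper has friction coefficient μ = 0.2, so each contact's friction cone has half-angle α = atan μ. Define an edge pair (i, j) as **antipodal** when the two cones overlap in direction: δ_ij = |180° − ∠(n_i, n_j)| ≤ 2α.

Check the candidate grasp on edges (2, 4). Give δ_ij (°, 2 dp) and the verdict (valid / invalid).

α = atan 0.2 = 11.31°;  2α = 22.62°
edge 2: e_2 = (-0.64, +1.48);  n_2 = (+0.9179, +0.3969)
edge 4: e_4 = (+0.34, -2.08);  n_4 = (-0.9869, -0.1613)
∠(n_2, n_4) = 165.90°
δ = |180° − 165.90°| = 14.10°
14.10° ≤ 2α = 22.62°  →  valid

δ = 14.10°, valid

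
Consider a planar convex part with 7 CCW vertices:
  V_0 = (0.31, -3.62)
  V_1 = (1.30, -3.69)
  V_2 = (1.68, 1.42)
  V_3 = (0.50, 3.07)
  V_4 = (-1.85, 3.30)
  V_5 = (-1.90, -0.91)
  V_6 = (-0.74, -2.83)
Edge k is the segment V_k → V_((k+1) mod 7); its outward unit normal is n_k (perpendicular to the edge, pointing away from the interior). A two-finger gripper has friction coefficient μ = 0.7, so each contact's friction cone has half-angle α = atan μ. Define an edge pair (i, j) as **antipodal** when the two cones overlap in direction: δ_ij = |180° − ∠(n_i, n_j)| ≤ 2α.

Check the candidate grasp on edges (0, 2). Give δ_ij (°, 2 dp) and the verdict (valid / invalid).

δ = 50.39°, valid

α = atan 0.7 = 34.99°;  2α = 69.98°
edge 0: e_0 = (+0.99, -0.07);  n_0 = (-0.0705, -0.9975)
edge 2: e_2 = (-1.18, +1.65);  n_2 = (+0.8134, +0.5817)
∠(n_0, n_2) = 129.61°
δ = |180° − 129.61°| = 50.39°
50.39° ≤ 2α = 69.98°  →  valid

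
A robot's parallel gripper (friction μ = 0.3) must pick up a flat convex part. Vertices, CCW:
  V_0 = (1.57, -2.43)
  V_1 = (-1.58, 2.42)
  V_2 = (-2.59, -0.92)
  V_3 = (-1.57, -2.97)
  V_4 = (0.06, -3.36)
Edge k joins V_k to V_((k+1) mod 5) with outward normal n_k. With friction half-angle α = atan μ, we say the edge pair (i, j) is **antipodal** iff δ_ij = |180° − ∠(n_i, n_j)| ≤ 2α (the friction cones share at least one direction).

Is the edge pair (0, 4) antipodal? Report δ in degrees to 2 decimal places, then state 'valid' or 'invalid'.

δ = 88.63°, invalid

α = atan 0.3 = 16.70°;  2α = 33.40°
edge 0: e_0 = (-3.15, +4.85);  n_0 = (+0.8386, +0.5447)
edge 4: e_4 = (+1.51, +0.93);  n_4 = (+0.5244, -0.8515)
∠(n_0, n_4) = 91.37°
δ = |180° − 91.37°| = 88.63°
88.63° > 2α = 33.40°  →  invalid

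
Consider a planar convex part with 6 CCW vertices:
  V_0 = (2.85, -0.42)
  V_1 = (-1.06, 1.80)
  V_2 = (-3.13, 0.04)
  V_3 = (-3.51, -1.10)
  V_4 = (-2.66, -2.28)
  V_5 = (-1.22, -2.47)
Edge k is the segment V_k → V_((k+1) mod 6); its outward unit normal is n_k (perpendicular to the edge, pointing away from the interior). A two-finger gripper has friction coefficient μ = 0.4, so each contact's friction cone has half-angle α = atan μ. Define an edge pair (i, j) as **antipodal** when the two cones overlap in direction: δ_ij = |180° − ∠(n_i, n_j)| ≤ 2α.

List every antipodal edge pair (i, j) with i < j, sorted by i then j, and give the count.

α = atan 0.4 = 21.80°;  2α = 43.60°
n_0 = (+0.4937, +0.8696)
n_1 = (-0.6478, +0.7618)
n_2 = (-0.9487, +0.3162)
n_3 = (-0.8114, -0.5845)
n_4 = (-0.1308, -0.9914)
n_5 = (+0.4498, -0.8931)
  (0,1): δ = 110.04°  ·
  (0,2): δ = 78.85°  ·
  (0,3): δ = 24.65°  ✓
  (0,4): δ = 22.07°  ✓
  (0,5): δ = 56.32°  ·
  (1,2): δ = 148.81°  ·
  (1,3): δ = 94.61°  ·
  (1,4): δ = 47.89°  ·
  (1,5): δ = 13.64°  ✓
  (2,3): δ = 125.80°  ·
  (2,4): δ = 79.08°  ·
  (2,5): δ = 44.83°  ·
  (3,4): δ = 133.28°  ·
  (3,5): δ = 99.03°  ·
  (4,5): δ = 145.75°  ·
antipodal pairs: 3

count = 3; pairs: (0,3), (0,4), (1,5)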